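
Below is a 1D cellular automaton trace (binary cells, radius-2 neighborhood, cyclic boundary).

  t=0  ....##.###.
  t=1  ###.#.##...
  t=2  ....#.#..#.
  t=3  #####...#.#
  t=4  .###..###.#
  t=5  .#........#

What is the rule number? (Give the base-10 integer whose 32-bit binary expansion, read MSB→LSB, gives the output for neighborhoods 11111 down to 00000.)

  nb #####: next=#  (t=3,i=1, bit31=1)
  nb ####.: next=#  (t=3,i=3, bit30=1)
  nb ###.#: next=.  (t=1,i=2, bit29=0)
  nb ###..: next=.  (t=0,i=9, bit28=0)
  nb ##.##: next=#  (t=0,i=6, bit27=1)
  nb ##.#.: next=.  (t=1,i=3, bit26=0)
  nb ##..#: next=.  (t=4,i=4, bit25=0)
  nb ##...: next=.  (t=0,i=10, bit24=0)
  nb #.###: next=#  (t=0,i=7, bit23=1)
  nb #.##.: next=#  (t=1,i=6, bit22=1)
  nb #.#.#: next=#  (t=1,i=4, bit21=1)
  nb #.#..: next=.  (t=2,i=6, bit20=0)
  nb #..##: next=.  (t=4,i=5, bit19=0)
  nb #..#.: next=#  (t=2,i=8, bit18=1)
  nb #...#: next=#  (t=1,i=9, bit17=1)
  nb #....: next=#  (t=0,i=0, bit16=1)
  nb .####: next=.  (t=3,i=0, bit15=0)
  nb .###.: next=.  (t=0,i=8, bit14=0)
  nb .##.#: next=.  (t=0,i=5, bit13=0)
  nb .##..: next=.  (t=1,i=7, bit12=0)
  nb .#.##: next=.  (t=1,i=5, bit11=0)
  nb .#.#.: next=.  (t=2,i=5, bit10=0)
  nb .#..#: next=.  (t=2,i=7, bit9=0)
  nb .#...: next=#  (t=2,i=10, bit8=1)
  nb ..###: next=.  (t=1,i=0, bit7=0)
  nb ..##.: next=#  (t=0,i=4, bit6=1)
  nb ..#.#: next=#  (t=2,i=4, bit5=1)
  nb ..#..: next=.  (t=2,i=9, bit4=0)
  nb ...##: next=.  (t=0,i=3, bit3=0)
  nb ...#.: next=#  (t=2,i=3, bit2=1)
  nb ....#: next=#  (t=0,i=2, bit1=1)
  nb .....: next=#  (t=0,i=1, bit0=1)
  bits 11001000111001110000000101100111 = 3370582375

3370582375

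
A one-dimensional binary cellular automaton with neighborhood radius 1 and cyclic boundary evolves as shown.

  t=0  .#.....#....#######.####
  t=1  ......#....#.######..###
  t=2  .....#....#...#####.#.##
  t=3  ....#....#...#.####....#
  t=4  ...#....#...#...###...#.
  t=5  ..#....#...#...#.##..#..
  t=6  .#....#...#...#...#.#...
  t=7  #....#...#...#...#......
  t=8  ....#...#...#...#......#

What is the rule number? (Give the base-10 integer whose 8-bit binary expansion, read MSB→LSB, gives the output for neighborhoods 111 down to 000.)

194

  ### -> #   bit 7 = 1  t=0,i=13
  ##. -> #   bit 6 = 1  t=0,i=18
  #.# -> .   bit 5 = 0  t=0,i=0
  #.. -> .   bit 4 = 0  t=0,i=2
  .## -> .   bit 3 = 0  t=0,i=12
  .#. -> .   bit 2 = 0  t=0,i=1
  ..# -> #   bit 1 = 1  t=0,i=6
  ... -> .   bit 0 = 0  t=0,i=3
  bits 11000010 = 194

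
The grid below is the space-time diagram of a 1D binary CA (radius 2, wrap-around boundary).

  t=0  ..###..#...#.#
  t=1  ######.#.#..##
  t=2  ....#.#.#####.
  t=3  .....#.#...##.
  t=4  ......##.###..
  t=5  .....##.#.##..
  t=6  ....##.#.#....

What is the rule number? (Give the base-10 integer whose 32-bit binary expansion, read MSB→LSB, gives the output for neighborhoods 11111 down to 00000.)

1578782424

  ##### -> .   bit 31 = 0  t=1,i=0
  ####. -> #   bit 30 = 1  t=1,i=4
  ###.# -> .   bit 29 = 0  t=1,i=5
  ###.. -> #   bit 28 = 1  t=0,i=4
  ##.## -> #   bit 27 = 1  t=4,i=8
  ##.#. -> #   bit 26 = 1  t=1,i=6
  ##..# -> #   bit 25 = 1  t=0,i=5
  ##... -> .   bit 24 = 0  t=2,i=13
  #.### -> .   bit 23 = 0  t=2,i=8
  #.##. -> .   bit 22 = 0  t=5,i=10
  #.#.# -> .   bit 21 = 0  t=1,i=7
  #.#.. -> #   bit 20 = 1  t=0,i=13
  #..## -> #   bit 19 = 1  t=0,i=1
  #..#. -> .   bit 18 = 0  t=0,i=6
  #...# -> #   bit 17 = 1  t=0,i=9
  #.... -> .   bit 16 = 0  t=2,i=0
  .#### -> .   bit 15 = 0  t=1,i=13
  .###. -> #   bit 14 = 1  t=0,i=3
  .##.# -> .   bit 13 = 0  t=4,i=7
  .##.. -> .   bit 12 = 0  t=3,i=12
  .#.## -> #   bit 11 = 1  t=2,i=7
  .#.#. -> #   bit 10 = 1  t=0,i=12
  .#..# -> #   bit 9 = 1  t=0,i=0
  .#... -> .   bit 8 = 0  t=0,i=8
  ..### -> #   bit 7 = 1  t=0,i=2
  ..##. -> #   bit 6 = 1  t=3,i=11
  ..#.# -> .   bit 5 = 0  t=0,i=11
  ..#.. -> #   bit 4 = 1  t=0,i=7
  ...## -> #   bit 3 = 1  t=3,i=10
  ...#. -> .   bit 2 = 0  t=0,i=10
  ....# -> .   bit 1 = 0  t=2,i=2
  ..... -> .   bit 0 = 0  t=2,i=1
  bits 01011110000110100100111011011000 = 1578782424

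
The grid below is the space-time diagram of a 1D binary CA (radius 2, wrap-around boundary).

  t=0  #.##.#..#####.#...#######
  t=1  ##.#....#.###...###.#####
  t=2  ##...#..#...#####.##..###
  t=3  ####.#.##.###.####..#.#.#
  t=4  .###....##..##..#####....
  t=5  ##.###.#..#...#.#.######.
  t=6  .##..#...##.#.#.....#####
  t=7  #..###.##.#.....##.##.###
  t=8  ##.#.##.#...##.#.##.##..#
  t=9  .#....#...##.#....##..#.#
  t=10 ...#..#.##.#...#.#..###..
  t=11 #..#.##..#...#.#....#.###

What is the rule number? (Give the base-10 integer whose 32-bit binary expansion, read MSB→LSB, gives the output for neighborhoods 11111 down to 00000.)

4211548345

  [31] ##### => #  t=0,i=10
  [30] ####. => #  t=0,i=11
  [29] ###.# => #  t=0,i=0
  [28] ###.. => #  t=1,i=12
  [27] ##.## => #  t=0,i=1
  [26] ##.#. => .  t=0,i=4
  [25] ##..# => #  t=2,i=20
  [24] ##... => #  t=1,i=13
  [23] #.### => .  t=1,i=10
  [22] #.##. => .  t=0,i=2
  [21] #.#.# => .  t=3,i=5
  [20] #.#.. => .  t=0,i=5
  [19] #..## => .  t=0,i=7
  [18] #..#. => #  t=2,i=7
  [17] #...# => #  t=0,i=16
  [16] #.... => #  t=1,i=5
  [15] .#### => .  t=0,i=9
  [14] .###. => .  t=1,i=11
  [13] .##.# => #  t=0,i=3
  [12] .##.. => .  t=2,i=19
  [11] .#.## => .  t=1,i=9
  [10] .#.#. => .  t=3,i=21
  [9] .#..# => .  t=0,i=6
  [8] .#... => .  t=0,i=15
  [7] ..### => #  t=0,i=8
  [6] ..##. => .  t=4,i=8
  [5] ..#.# => #  t=1,i=8
  [4] ..#.. => #  t=2,i=5
  [3] ...## => #  t=0,i=17
  [2] ...#. => .  t=1,i=7
  [1] ....# => .  t=1,i=6
  [0] ..... => #  t=4,i=23
  bits 11111011000001110010000010111001 = 4211548345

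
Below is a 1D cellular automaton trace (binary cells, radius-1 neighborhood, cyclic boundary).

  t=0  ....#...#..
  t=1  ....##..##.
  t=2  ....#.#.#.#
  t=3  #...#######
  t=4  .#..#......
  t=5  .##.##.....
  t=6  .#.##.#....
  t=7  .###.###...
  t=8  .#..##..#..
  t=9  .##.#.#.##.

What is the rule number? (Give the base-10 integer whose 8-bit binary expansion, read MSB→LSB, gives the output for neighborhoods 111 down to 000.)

60

  [7] ### => .  t=3,i=5
  [6] ##. => .  t=1,i=5
  [5] #.# => #  t=2,i=5
  [4] #.. => #  t=0,i=5
  [3] .## => #  t=1,i=4
  [2] .#. => #  t=0,i=4
  [1] ..# => .  t=0,i=3
  [0] ... => .  t=0,i=0
  bits 00111100 = 60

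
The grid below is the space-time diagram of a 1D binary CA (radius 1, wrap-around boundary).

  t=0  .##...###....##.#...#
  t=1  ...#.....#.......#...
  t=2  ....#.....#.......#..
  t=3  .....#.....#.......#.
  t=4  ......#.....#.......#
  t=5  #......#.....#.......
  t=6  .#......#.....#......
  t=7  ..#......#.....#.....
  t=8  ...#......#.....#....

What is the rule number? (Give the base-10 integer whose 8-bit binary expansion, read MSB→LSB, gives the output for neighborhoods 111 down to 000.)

  nb ###: next=.  (t=0,i=7, bit7=0)
  nb ##.: next=.  (t=0,i=2, bit6=0)
  nb #.#: next=.  (t=0,i=0, bit5=0)
  nb #..: next=#  (t=0,i=3, bit4=1)
  nb .##: next=.  (t=0,i=1, bit3=0)
  nb .#.: next=.  (t=0,i=16, bit2=0)
  nb ..#: next=.  (t=0,i=5, bit1=0)
  nb ...: next=.  (t=0,i=4, bit0=0)
  bits 00010000 = 16

16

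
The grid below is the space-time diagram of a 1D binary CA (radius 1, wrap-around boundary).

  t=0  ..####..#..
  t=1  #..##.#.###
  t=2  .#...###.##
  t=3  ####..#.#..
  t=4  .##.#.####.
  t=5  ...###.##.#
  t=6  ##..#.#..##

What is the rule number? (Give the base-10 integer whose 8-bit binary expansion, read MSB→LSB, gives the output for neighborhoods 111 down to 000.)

  ### -> #   bit 7 = 1  t=0,i=3
  ##. -> .   bit 6 = 0  t=0,i=5
  #.# -> #   bit 5 = 1  t=1,i=5
  #.. -> #   bit 4 = 1  t=0,i=6
  .## -> .   bit 3 = 0  t=0,i=2
  .#. -> #   bit 2 = 1  t=0,i=8
  ..# -> .   bit 1 = 0  t=0,i=1
  ... -> #   bit 0 = 1  t=0,i=0
  bits 10110101 = 181

181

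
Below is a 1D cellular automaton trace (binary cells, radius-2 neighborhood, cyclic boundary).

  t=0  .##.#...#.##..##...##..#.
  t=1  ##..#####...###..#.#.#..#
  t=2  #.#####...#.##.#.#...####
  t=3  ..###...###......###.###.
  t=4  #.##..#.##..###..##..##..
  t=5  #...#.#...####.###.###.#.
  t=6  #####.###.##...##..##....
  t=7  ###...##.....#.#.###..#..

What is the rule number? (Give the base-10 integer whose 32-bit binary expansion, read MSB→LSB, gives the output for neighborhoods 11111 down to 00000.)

  ##### -> #   bit 31 = 1  t=1,i=6
  ####. -> .   bit 30 = 0  t=1,i=7
  ###.# -> .   bit 29 = 0  t=2,i=0
  ###.. -> .   bit 28 = 0  t=1,i=1
  ##.## -> .   bit 27 = 0  t=2,i=1
  ##.#. -> .   bit 26 = 0  t=0,i=3
  ##..# -> #   bit 25 = 1  t=0,i=12
  ##... -> .   bit 24 = 0  t=0,i=16
  #.### -> #   bit 23 = 1  t=2,i=2
  #.##. -> .   bit 22 = 0  t=0,i=10
  #.#.# -> .   bit 21 = 0  t=1,i=19
  #.#.. -> #   bit 20 = 1  t=0,i=4
  #..## -> #   bit 19 = 1  t=0,i=0
  #..#. -> .   bit 18 = 0  t=0,i=22
  #...# -> #   bit 17 = 1  t=0,i=6
  #.... -> #   bit 16 = 1  t=3,i=12
  .#### -> #   bit 15 = 1  t=1,i=5
  .###. -> #   bit 14 = 1  t=1,i=0
  .##.# -> .   bit 13 = 0  t=0,i=2
  .##.. -> .   bit 12 = 0  t=0,i=11
  .#.## -> .   bit 11 = 0  t=0,i=9
  .#.#. -> .   bit 10 = 0  t=1,i=18
  .#..# -> #   bit 9 = 1  t=0,i=24
  .#... -> #   bit 8 = 1  t=0,i=5
  ..### -> #   bit 7 = 1  t=1,i=4
  ..##. -> #   bit 6 = 1  t=0,i=1
  ..#.# -> #   bit 5 = 1  t=0,i=8
  ..#.. -> .   bit 4 = 0  t=0,i=23
  ...## -> .   bit 3 = 0  t=0,i=18
  ...#. -> #   bit 2 = 1  t=0,i=7
  ....# -> .   bit 1 = 0  t=3,i=15
  ..... -> #   bit 0 = 1  t=3,i=13
  bits 10000010100110111100001111100101 = 2191246309

2191246309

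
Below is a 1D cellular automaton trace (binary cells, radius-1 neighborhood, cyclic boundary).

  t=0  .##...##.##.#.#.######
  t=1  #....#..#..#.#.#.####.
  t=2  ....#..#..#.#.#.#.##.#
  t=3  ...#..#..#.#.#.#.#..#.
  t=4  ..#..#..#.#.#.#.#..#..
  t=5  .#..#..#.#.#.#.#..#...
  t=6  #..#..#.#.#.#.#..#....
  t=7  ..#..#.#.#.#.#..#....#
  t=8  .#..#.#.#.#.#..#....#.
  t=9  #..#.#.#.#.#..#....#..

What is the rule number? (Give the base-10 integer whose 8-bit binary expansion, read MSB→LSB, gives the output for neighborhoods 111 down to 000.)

162

  [7] ### => #  t=0,i=17
  [6] ##. => .  t=0,i=2
  [5] #.# => #  t=0,i=0
  [4] #.. => .  t=0,i=3
  [3] .## => .  t=0,i=1
  [2] .#. => .  t=0,i=12
  [1] ..# => #  t=0,i=5
  [0] ... => .  t=0,i=4
  bits 10100010 = 162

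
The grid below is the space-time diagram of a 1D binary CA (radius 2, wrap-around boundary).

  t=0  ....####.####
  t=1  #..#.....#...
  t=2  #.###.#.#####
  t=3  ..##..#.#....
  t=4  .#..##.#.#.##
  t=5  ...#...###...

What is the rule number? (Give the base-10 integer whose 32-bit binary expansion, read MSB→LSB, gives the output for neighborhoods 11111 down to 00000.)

  nb #####: next=.  (t=2,i=10, bit31=0)
  nb ####.: next=.  (t=0,i=6, bit30=0)
  nb ###.#: next=.  (t=0,i=7, bit29=0)
  nb ###..: next=.  (t=0,i=12, bit28=0)
  nb ##.##: next=.  (t=0,i=8, bit27=0)
  nb ##.#.: next=.  (t=2,i=5, bit26=0)
  nb ##..#: next=#  (t=3,i=4, bit25=1)
  nb ##...: next=#  (t=0,i=0, bit24=1)
  nb #.###: next=#  (t=0,i=9, bit23=1)
  nb #.##.: next=.  (t=4,i=11, bit22=0)
  nb #.#.#: next=#  (t=2,i=6, bit21=1)
  nb #.#..: next=.  (t=3,i=8, bit20=0)
  nb #..##: next=#  (t=4,i=3, bit19=1)
  nb #..#.: next=#  (t=1,i=2, bit18=1)
  nb #...#: next=#  (t=1,i=11, bit17=1)
  nb #....: next=.  (t=0,i=1, bit16=0)
  nb .####: next=.  (t=0,i=5, bit15=0)
  nb .###.: next=#  (t=2,i=3, bit14=1)
  nb .##.#: next=.  (t=4,i=5, bit13=0)
  nb .##..: next=.  (t=3,i=3, bit12=0)
  nb .#.##: next=.  (t=2,i=7, bit11=0)
  nb .#.#.: next=#  (t=3,i=7, bit10=1)
  nb .#..#: next=.  (t=1,i=1, bit9=0)
  nb .#...: next=#  (t=1,i=4, bit8=1)
  nb ..###: next=.  (t=0,i=4, bit7=0)
  nb ..##.: next=.  (t=3,i=2, bit6=0)
  nb ..#.#: next=.  (t=3,i=6, bit5=0)
  nb ..#..: next=#  (t=1,i=0, bit4=1)
  nb ...##: next=#  (t=0,i=3, bit3=1)
  nb ...#.: next=#  (t=1,i=8, bit2=1)
  nb ....#: next=.  (t=0,i=2, bit1=0)
  nb .....: next=#  (t=1,i=6, bit0=1)
  bits 00000011101011100100010100011101 = 61752605

61752605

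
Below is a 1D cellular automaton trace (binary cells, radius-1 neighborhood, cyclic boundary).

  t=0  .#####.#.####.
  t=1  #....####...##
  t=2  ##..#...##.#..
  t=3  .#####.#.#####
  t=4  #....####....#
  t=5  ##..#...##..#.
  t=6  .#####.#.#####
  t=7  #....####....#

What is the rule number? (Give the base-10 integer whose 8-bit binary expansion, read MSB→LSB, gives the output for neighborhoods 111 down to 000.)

118

  [7] ### => .  t=0,i=2
  [6] ##. => #  t=0,i=5
  [5] #.# => #  t=0,i=6
  [4] #.. => #  t=0,i=13
  [3] .## => .  t=0,i=1
  [2] .#. => #  t=0,i=7
  [1] ..# => #  t=0,i=0
  [0] ... => .  t=1,i=2
  bits 01110110 = 118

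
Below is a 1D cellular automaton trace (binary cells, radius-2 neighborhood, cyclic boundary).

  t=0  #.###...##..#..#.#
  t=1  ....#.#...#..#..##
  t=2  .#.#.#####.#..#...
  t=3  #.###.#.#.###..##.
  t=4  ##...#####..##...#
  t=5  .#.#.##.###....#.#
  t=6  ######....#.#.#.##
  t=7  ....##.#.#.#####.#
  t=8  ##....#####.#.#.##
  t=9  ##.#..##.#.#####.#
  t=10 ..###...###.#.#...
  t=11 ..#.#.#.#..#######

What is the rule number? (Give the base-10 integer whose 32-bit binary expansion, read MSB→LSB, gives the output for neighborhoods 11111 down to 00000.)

1450413957

  #####|.  b31=0 t=2,i=7
  ####.|#  b30=1 t=2,i=8
  ###.#|.  b29=0 t=2,i=9
  ###..|#  b28=1 t=0,i=4
  ##.##|.  b27=0 t=0,i=1
  ##.#.|#  b26=1 t=2,i=10
  ##..#|#  b25=1 t=0,i=10
  ##...|.  b24=0 t=0,i=5
  #.###|.  b23=0 t=0,i=2
  #.##.|#  b22=1 t=0,i=17
  #.#.#|#  b21=1 t=2,i=3
  #.#..|#  b20=1 t=1,i=6
  #..##|.  b19=0 t=1,i=15
  #..#.|.  b18=0 t=0,i=11
  #...#|#  b17=1 t=0,i=6
  #....|#  b16=1 t=1,i=1
  .####|#  b15=1 t=2,i=6
  .###.|.  b14=0 t=0,i=3
  .##.#|.  b13=0 t=0,i=0
  .##..|.  b12=0 t=0,i=9
  .#.##|#  b11=1 t=0,i=16
  .#.#.|#  b10=1 t=1,i=5
  .#..#|#  b9=1 t=0,i=13
  .#...|#  b8=1 t=1,i=7
  ..###|#  b7=1 t=4,i=5
  ..##.|.  b6=0 t=0,i=8
  ..#.#|.  b5=0 t=0,i=15
  ..#..|.  b4=0 t=0,i=12
  ...##|.  b3=0 t=0,i=7
  ...#.|#  b2=1 t=1,i=3
  ....#|.  b1=0 t=1,i=2
  .....|#  b0=1 t=10,i=17
  bits 01010110011100111000111110000101 = 1450413957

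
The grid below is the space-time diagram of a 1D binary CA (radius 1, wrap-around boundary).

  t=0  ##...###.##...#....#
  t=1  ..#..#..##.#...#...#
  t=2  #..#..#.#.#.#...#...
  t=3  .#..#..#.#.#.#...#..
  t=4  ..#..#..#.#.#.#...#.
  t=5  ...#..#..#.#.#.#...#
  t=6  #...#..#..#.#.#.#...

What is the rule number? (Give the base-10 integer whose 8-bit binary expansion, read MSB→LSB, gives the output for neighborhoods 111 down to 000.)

  ### -> .   bit 7 = 0  t=0,i=0
  ##. -> .   bit 6 = 0  t=0,i=1
  #.# -> #   bit 5 = 1  t=0,i=8
  #.. -> #   bit 4 = 1  t=0,i=2
  .## -> #   bit 3 = 1  t=0,i=5
  .#. -> .   bit 2 = 0  t=0,i=14
  ..# -> .   bit 1 = 0  t=0,i=4
  ... -> .   bit 0 = 0  t=0,i=3
  bits 00111000 = 56

56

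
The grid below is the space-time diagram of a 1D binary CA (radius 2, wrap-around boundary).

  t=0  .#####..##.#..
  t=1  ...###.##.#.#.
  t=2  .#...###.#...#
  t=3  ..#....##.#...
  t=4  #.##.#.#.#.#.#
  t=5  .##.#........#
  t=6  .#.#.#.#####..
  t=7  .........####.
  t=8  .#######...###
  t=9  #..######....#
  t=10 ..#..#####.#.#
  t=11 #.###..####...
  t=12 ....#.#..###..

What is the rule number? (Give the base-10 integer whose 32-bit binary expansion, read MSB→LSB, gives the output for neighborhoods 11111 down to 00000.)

  ##### -> #   bit 31 = 1  t=0,i=3
  ####. -> #   bit 30 = 1  t=0,i=4
  ###.# -> #   bit 29 = 1  t=1,i=5
  ###.. -> #   bit 28 = 1  t=0,i=5
  ##.## -> #   bit 27 = 1  t=1,i=6
  ##.#. -> #   bit 26 = 1  t=0,i=10
  ##..# -> .   bit 25 = 0  t=0,i=6
  ##... -> #   bit 24 = 1  t=6,i=12
  #.### -> .   bit 23 = 0  t=6,i=7
  #.##. -> #   bit 22 = 1  t=1,i=7
  #.#.# -> .   bit 21 = 0  t=1,i=10
  #.#.. -> .   bit 20 = 0  t=0,i=11
  #..## -> #   bit 19 = 1  t=0,i=7
  #..#. -> .   bit 18 = 0  t=10,i=1
  #...# -> .   bit 17 = 0  t=0,i=13
  #.... -> .   bit 16 = 0  t=1,i=0
  .#### -> .   bit 15 = 0  t=0,i=2
  .###. -> .   bit 14 = 0  t=1,i=4
  .##.# -> .   bit 13 = 0  t=0,i=9
  .##.. -> .   bit 12 = 0  t=9,i=0
  .#.## -> .   bit 11 = 0  t=4,i=12
  .#.#. -> .   bit 10 = 0  t=1,i=11
  .#..# -> #   bit 9 = 1  t=10,i=0
  .#... -> #   bit 8 = 1  t=0,i=12
  ..### -> .   bit 7 = 0  t=0,i=1
  ..##. -> #   bit 6 = 1  t=0,i=8
  ..#.# -> .   bit 5 = 0  t=2,i=13
  ..#.. -> #   bit 4 = 1  t=3,i=2
  ...## -> .   bit 3 = 0  t=0,i=0
  ...#. -> .   bit 2 = 0  t=2,i=12
  ....# -> #   bit 1 = 1  t=1,i=1
  ..... -> #   bit 0 = 1  t=3,i=13
  bits 11111101010010000000001101010011 = 4249355091

4249355091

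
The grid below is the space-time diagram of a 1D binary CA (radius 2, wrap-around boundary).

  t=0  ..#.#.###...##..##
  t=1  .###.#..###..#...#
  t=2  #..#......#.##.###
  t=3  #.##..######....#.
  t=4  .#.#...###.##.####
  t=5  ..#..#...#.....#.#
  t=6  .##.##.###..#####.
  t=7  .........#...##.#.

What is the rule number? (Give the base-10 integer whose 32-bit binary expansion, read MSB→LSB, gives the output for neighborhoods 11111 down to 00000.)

  [31] ##### => #  t=3,i=8
  [30] ####. => .  t=2,i=17
  [29] ###.# => #  t=1,i=3
  [28] ###.. => #  t=0,i=8
  [27] ##.## => .  t=2,i=14
  [26] ##.#. => .  t=1,i=4
  [25] ##..# => .  t=0,i=0
  [24] ##... => #  t=0,i=9
  [23] #.### => .  t=0,i=6
  [22] #.##. => .  t=2,i=12
  [21] #.#.# => .  t=0,i=4
  [20] #.#.. => .  t=1,i=5
  [19] #..## => .  t=0,i=15
  [18] #..#. => #  t=0,i=1
  [17] #...# => #  t=0,i=10
  [16] #.... => .  t=2,i=5
  [15] .#### => #  t=2,i=16
  [14] .###. => .  t=0,i=7
  [13] .##.# => .  t=2,i=13
  [12] .##.. => #  t=0,i=13
  [11] .#.## => #  t=0,i=5
  [10] .#.#. => #  t=0,i=3
  [9] .#..# => .  t=1,i=6
  [8] .#... => .  t=1,i=14
  [7] ..### => .  t=1,i=8
  [6] ..##. => .  t=0,i=12
  [5] ..#.# => #  t=0,i=2
  [4] ..#.. => #  t=1,i=13
  [3] ...## => .  t=0,i=11
  [2] ...#. => #  t=1,i=16
  [1] ....# => #  t=2,i=8
  [0] ..... => #  t=2,i=6
  bits 10110001000001101001110000110111 = 2970000439

2970000439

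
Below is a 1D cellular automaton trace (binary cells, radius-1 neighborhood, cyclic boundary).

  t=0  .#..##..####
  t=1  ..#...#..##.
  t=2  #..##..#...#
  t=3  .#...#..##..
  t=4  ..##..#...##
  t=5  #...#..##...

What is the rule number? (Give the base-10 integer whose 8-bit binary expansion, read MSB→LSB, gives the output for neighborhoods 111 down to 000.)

145

  ###|#  b7=1 t=0,i=9
  ##.|.  b6=0 t=0,i=5
  #.#|.  b5=0 t=0,i=0
  #..|#  b4=1 t=0,i=2
  .##|.  b3=0 t=0,i=4
  .#.|.  b2=0 t=0,i=1
  ..#|.  b1=0 t=0,i=3
  ...|#  b0=1 t=1,i=0
  bits 10010001 = 145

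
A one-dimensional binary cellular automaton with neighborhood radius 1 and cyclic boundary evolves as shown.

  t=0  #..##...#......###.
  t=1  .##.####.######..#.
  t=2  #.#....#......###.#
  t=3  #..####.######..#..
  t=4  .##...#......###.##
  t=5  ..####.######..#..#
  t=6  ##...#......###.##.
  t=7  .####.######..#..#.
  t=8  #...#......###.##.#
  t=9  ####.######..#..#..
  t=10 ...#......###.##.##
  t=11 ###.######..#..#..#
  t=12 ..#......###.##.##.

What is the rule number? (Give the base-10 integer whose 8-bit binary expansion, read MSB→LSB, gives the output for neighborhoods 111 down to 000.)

83

  nb ###: next=.  (t=0,i=16, bit7=0)
  nb ##.: next=#  (t=0,i=4, bit6=1)
  nb #.#: next=.  (t=0,i=18, bit5=0)
  nb #..: next=#  (t=0,i=1, bit4=1)
  nb .##: next=.  (t=0,i=3, bit3=0)
  nb .#.: next=.  (t=0,i=0, bit2=0)
  nb ..#: next=#  (t=0,i=2, bit1=1)
  nb ...: next=#  (t=0,i=6, bit0=1)
  bits 01010011 = 83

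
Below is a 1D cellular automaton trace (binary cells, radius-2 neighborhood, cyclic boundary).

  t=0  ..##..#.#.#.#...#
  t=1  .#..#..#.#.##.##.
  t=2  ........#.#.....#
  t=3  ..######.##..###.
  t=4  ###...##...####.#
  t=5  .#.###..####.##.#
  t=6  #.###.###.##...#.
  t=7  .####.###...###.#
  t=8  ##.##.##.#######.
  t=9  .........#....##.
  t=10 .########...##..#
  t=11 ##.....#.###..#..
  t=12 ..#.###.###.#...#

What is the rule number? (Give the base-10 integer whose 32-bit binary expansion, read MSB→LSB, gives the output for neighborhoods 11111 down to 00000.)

  [31] ##### => .  t=3,i=4
  [30] ####. => #  t=3,i=6
  [29] ###.# => #  t=3,i=7
  [28] ###.. => .  t=3,i=15
  [27] ##.## => .  t=1,i=13
  [26] ##.#. => #  t=5,i=15
  [25] ##..# => #  t=0,i=4
  [24] ##... => #  t=3,i=16
  [23] #.### => #  t=4,i=16
  [22] #.##. => .  t=1,i=11
  [21] #.#.# => .  t=0,i=8
  [20] #.#.. => #  t=0,i=12
  [19] #..## => #  t=0,i=1
  [18] #..#. => .  t=0,i=5
  [17] #...# => #  t=0,i=14
  [16] #.... => .  t=2,i=1
  [15] .#### => .  t=3,i=3
  [14] .###. => #  t=3,i=14
  [13] .##.# => .  t=1,i=12
  [12] .##.. => .  t=0,i=3
  [11] .#.## => #  t=1,i=10
  [10] .#.#. => #  t=0,i=7
  [9] .#..# => .  t=0,i=0
  [8] .#... => .  t=0,i=13
  [7] ..### => #  t=3,i=2
  [6] ..##. => .  t=0,i=2
  [5] ..#.# => .  t=0,i=6
  [4] ..#.. => .  t=0,i=16
  [3] ...## => #  t=3,i=1
  [2] ...#. => #  t=0,i=15
  [1] ....# => #  t=2,i=6
  [0] ..... => #  t=2,i=2
  bits 01100111100110100100110010001111 = 1738165391

1738165391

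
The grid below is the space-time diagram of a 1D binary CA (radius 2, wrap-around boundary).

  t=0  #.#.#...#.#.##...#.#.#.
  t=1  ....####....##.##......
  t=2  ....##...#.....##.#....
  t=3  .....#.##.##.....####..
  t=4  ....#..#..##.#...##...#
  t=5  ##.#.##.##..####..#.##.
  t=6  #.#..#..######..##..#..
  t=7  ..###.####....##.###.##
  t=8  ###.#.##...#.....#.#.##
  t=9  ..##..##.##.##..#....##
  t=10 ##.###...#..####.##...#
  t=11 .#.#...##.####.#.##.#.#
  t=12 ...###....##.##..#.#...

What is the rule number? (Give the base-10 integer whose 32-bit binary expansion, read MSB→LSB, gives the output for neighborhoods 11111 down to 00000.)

652186500

  nb #####: next=.  (t=6,i=10, bit31=0)
  nb ####.: next=.  (t=1,i=6, bit30=0)
  nb ###.#: next=#  (t=7,i=4, bit29=1)
  nb ###..: next=.  (t=1,i=7, bit28=0)
  nb ##.##: next=.  (t=1,i=14, bit27=0)
  nb ##.#.: next=#  (t=2,i=17, bit26=1)
  nb ##..#: next=#  (t=5,i=10, bit25=1)
  nb ##...: next=.  (t=0,i=14, bit24=0)
  nb #.###: next=#  (t=7,i=6, bit23=1)
  nb #.##.: next=#  (t=0,i=12, bit22=1)
  nb #.#.#: next=.  (t=0,i=0, bit21=0)
  nb #.#..: next=#  (t=0,i=4, bit20=1)
  nb #..##: next=#  (t=4,i=9, bit19=1)
  nb #..#.: next=#  (t=4,i=6, bit18=1)
  nb #...#: next=#  (t=0,i=6, bit17=1)
  nb #....: next=#  (t=1,i=9, bit16=1)
  nb .####: next=#  (t=1,i=5, bit15=1)
  nb .###.: next=.  (t=7,i=3, bit14=0)
  nb .##.#: next=.  (t=1,i=13, bit13=0)
  nb .##..: next=#  (t=0,i=13, bit12=1)
  nb .#.##: next=.  (t=0,i=11, bit11=0)
  nb .#.#.: next=.  (t=0,i=1, bit10=0)
  nb .#..#: next=#  (t=4,i=5, bit9=1)
  nb .#...: next=#  (t=0,i=5, bit8=1)
  nb ..###: next=#  (t=1,i=4, bit7=1)
  nb ..##.: next=.  (t=1,i=12, bit6=0)
  nb ..#.#: next=.  (t=0,i=8, bit5=0)
  nb ..#..: next=.  (t=2,i=9, bit4=0)
  nb ...##: next=.  (t=1,i=3, bit3=0)
  nb ...#.: next=#  (t=0,i=7, bit2=1)
  nb ....#: next=.  (t=1,i=2, bit1=0)
  nb .....: next=.  (t=1,i=0, bit0=0)
  bits 00100110110111111001001110000100 = 652186500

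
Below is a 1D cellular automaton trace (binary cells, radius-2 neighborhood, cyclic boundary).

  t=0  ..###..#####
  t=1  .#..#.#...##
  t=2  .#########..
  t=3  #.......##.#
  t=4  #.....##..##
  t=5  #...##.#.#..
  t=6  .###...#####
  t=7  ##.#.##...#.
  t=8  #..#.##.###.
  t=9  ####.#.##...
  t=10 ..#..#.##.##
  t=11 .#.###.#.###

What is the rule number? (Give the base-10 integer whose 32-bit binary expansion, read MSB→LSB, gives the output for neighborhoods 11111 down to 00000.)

1493047086

  nb #####: next=.  (t=0,i=9, bit31=0)
  nb ####.: next=#  (t=0,i=10, bit30=1)
  nb ###.#: next=.  (t=6,i=11, bit29=0)
  nb ###..: next=#  (t=0,i=4, bit28=1)
  nb ##.##: next=#  (t=3,i=10, bit27=1)
  nb ##.#.: next=.  (t=1,i=0, bit26=0)
  nb ##..#: next=.  (t=0,i=0, bit25=0)
  nb ##...: next=.  (t=2,i=10, bit24=0)
  nb #.###: next=#  (t=6,i=1, bit23=1)
  nb #.##.: next=#  (t=3,i=11, bit22=1)
  nb #.#.#: next=#  (t=5,i=7, bit21=1)
  nb #.#..: next=#  (t=1,i=1, bit20=1)
  nb #..##: next=#  (t=0,i=1, bit19=1)
  nb #..#.: next=#  (t=1,i=3, bit18=1)
  nb #...#: next=#  (t=1,i=8, bit17=1)
  nb #....: next=.  (t=3,i=2, bit16=0)
  nb .####: next=.  (t=0,i=8, bit15=0)
  nb .###.: next=.  (t=0,i=3, bit14=0)
  nb .##.#: next=.  (t=1,i=11, bit13=0)
  nb .##..: next=#  (t=3,i=0, bit12=1)
  nb .#.##: next=.  (t=7,i=4, bit11=0)
  nb .#.#.: next=#  (t=1,i=5, bit10=1)
  nb .#..#: next=#  (t=1,i=2, bit9=1)
  nb .#...: next=#  (t=1,i=7, bit8=1)
  nb ..###: next=.  (t=0,i=2, bit7=0)
  nb ..##.: next=.  (t=1,i=10, bit6=0)
  nb ..#.#: next=#  (t=1,i=4, bit5=1)
  nb ..#..: next=.  (t=5,i=0, bit4=0)
  nb ...##: next=#  (t=1,i=9, bit3=1)
  nb ...#.: next=#  (t=7,i=9, bit2=1)
  nb ....#: next=#  (t=3,i=6, bit1=1)
  nb .....: next=.  (t=3,i=3, bit0=0)
  bits 01011000111111100001011100101110 = 1493047086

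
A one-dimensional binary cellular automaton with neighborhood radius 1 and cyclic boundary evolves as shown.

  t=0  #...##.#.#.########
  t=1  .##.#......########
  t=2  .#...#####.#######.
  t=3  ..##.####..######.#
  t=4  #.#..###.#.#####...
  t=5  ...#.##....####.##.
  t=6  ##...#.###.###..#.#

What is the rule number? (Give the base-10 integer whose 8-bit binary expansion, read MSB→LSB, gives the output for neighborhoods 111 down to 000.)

153

  nb ###: next=#  (t=0,i=12, bit7=1)
  nb ##.: next=.  (t=0,i=0, bit6=0)
  nb #.#: next=.  (t=0,i=6, bit5=0)
  nb #..: next=#  (t=0,i=1, bit4=1)
  nb .##: next=#  (t=0,i=4, bit3=1)
  nb .#.: next=.  (t=0,i=7, bit2=0)
  nb ..#: next=.  (t=0,i=3, bit1=0)
  nb ...: next=#  (t=0,i=2, bit0=1)
  bits 10011001 = 153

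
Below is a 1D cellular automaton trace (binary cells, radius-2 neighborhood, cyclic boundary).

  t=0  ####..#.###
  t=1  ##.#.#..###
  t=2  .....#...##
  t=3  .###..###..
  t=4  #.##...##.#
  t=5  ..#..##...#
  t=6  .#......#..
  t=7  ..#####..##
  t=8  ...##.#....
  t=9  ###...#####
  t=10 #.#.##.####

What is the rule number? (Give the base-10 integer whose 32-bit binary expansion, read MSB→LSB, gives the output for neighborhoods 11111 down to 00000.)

2430058763

  nb #####: next=#  (t=0,i=0, bit31=1)
  nb ####.: next=.  (t=0,i=2, bit30=0)
  nb ###.#: next=.  (t=1,i=1, bit29=0)
  nb ###..: next=#  (t=0,i=3, bit28=1)
  nb ##.##: next=.  (t=4,i=1, bit27=0)
  nb ##.#.: next=.  (t=1,i=2, bit26=0)
  nb ##..#: next=.  (t=0,i=4, bit25=0)
  nb ##...: next=.  (t=2,i=0, bit24=0)
  nb #.###: next=#  (t=0,i=8, bit23=1)
  nb #.##.: next=#  (t=4,i=2, bit22=1)
  nb #.#.#: next=.  (t=1,i=3, bit21=0)
  nb #.#..: next=#  (t=1,i=5, bit20=1)
  nb #..##: next=.  (t=1,i=7, bit19=0)
  nb #..#.: next=#  (t=0,i=5, bit18=1)
  nb #...#: next=#  (t=2,i=7, bit17=1)
  nb #....: next=#  (t=2,i=1, bit16=1)
  nb .####: next=#  (t=0,i=9, bit15=1)
  nb .###.: next=#  (t=3,i=2, bit14=1)
  nb .##.#: next=.  (t=4,i=0, bit13=0)
  nb .##..: next=.  (t=2,i=10, bit12=0)
  nb .#.##: next=.  (t=0,i=7, bit11=0)
  nb .#.#.: next=.  (t=1,i=4, bit10=0)
  nb .#..#: next=.  (t=1,i=6, bit9=0)
  nb .#...: next=#  (t=2,i=6, bit8=1)
  nb ..###: next=.  (t=1,i=8, bit7=0)
  nb ..##.: next=.  (t=2,i=9, bit6=0)
  nb ..#.#: next=.  (t=0,i=6, bit5=0)
  nb ..#..: next=.  (t=2,i=5, bit4=0)
  nb ...##: next=#  (t=2,i=8, bit3=1)
  nb ...#.: next=.  (t=2,i=4, bit2=0)
  nb ....#: next=#  (t=2,i=3, bit1=1)
  nb .....: next=#  (t=2,i=2, bit0=1)
  bits 10010000110101111100000100001011 = 2430058763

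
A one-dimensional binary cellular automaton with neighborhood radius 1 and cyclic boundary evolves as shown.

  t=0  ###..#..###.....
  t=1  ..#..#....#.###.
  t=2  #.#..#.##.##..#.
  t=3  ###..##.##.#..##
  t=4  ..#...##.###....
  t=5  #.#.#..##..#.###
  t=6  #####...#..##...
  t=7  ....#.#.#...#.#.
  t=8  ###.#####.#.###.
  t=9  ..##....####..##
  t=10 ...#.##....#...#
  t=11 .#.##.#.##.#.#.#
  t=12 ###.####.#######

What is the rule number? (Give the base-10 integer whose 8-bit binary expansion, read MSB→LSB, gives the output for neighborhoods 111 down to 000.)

101

  ### -> .   bit 7 = 0  t=0,i=1
  ##. -> #   bit 6 = 1  t=0,i=2
  #.# -> #   bit 5 = 1  t=1,i=11
  #.. -> .   bit 4 = 0  t=0,i=3
  .## -> .   bit 3 = 0  t=0,i=0
  .#. -> #   bit 2 = 1  t=0,i=5
  ..# -> .   bit 1 = 0  t=0,i=4
  ... -> #   bit 0 = 1  t=0,i=12
  bits 01100101 = 101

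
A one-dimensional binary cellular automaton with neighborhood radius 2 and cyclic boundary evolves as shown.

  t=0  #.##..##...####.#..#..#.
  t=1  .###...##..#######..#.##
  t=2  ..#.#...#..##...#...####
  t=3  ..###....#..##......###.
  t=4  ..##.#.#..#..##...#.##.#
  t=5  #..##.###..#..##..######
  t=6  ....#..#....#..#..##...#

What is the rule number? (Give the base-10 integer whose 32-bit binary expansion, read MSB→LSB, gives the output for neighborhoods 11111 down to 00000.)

  ##### -> .   bit 31 = 0  t=1,i=13
  ####. -> #   bit 30 = 1  t=0,i=13
  ###.# -> #   bit 29 = 1  t=0,i=14
  ###.. -> .   bit 28 = 0  t=1,i=3
  ##.## -> .   bit 27 = 0  t=1,i=0
  ##.#. -> #   bit 26 = 1  t=0,i=15
  ##..# -> .   bit 25 = 0  t=0,i=4
  ##... -> #   bit 24 = 1  t=0,i=8
  #.### -> .   bit 23 = 0  t=1,i=1
  #.##. -> #   bit 22 = 1  t=0,i=2
  #.#.# -> .   bit 21 = 0  t=0,i=0
  #.#.. -> #   bit 20 = 1  t=0,i=16
  #..## -> .   bit 19 = 0  t=0,i=5
  #..#. -> .   bit 18 = 0  t=0,i=18
  #...# -> .   bit 17 = 0  t=0,i=9
  #.... -> .   bit 16 = 0  t=3,i=6
  .#### -> #   bit 15 = 1  t=0,i=12
  .###. -> #   bit 14 = 1  t=1,i=2
  .##.# -> #   bit 13 = 1  t=1,i=23
  .##.. -> #   bit 12 = 1  t=0,i=3
  .#.## -> #   bit 11 = 1  t=0,i=1
  .#.#. -> #   bit 10 = 1  t=0,i=23
  .#..# -> #   bit 9 = 1  t=0,i=17
  .#... -> .   bit 8 = 0  t=2,i=5
  ..### -> #   bit 7 = 1  t=0,i=11
  ..##. -> .   bit 6 = 0  t=0,i=6
  ..#.# -> #   bit 5 = 1  t=0,i=22
  ..#.. -> .   bit 4 = 0  t=0,i=19
  ...## -> .   bit 3 = 0  t=0,i=10
  ...#. -> .   bit 2 = 0  t=2,i=7
  ....# -> #   bit 1 = 1  t=3,i=7
  ..... -> .   bit 0 = 0  t=3,i=16
  bits 01100101010100001111111010100010 = 1699806882

1699806882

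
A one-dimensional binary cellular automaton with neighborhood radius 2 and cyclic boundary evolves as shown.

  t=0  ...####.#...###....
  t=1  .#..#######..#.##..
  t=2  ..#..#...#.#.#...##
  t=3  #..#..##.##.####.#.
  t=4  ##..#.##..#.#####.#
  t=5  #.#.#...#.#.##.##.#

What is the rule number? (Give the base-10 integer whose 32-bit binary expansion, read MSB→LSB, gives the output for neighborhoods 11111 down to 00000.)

  nb #####: next=.  (t=1,i=6, bit31=0)
  nb ####.: next=#  (t=0,i=5, bit30=1)
  nb ###.#: next=#  (t=0,i=6, bit29=1)
  nb ###..: next=.  (t=0,i=14, bit28=0)
  nb ##.##: next=.  (t=3,i=8, bit27=0)
  nb ##.#.: next=#  (t=0,i=7, bit26=1)
  nb ##..#: next=#  (t=1,i=11, bit25=1)
  nb ##...: next=#  (t=0,i=15, bit24=1)
  nb #.###: next=#  (t=3,i=12, bit23=1)
  nb #.##.: next=.  (t=1,i=15, bit22=0)
  nb #.#.#: next=.  (t=2,i=11, bit21=0)
  nb #.#..: next=#  (t=0,i=8, bit20=1)
  nb #..##: next=.  (t=1,i=3, bit19=0)
  nb #..#.: next=.  (t=1,i=12, bit18=0)
  nb #...#: next=#  (t=0,i=10, bit17=1)
  nb #....: next=#  (t=0,i=16, bit16=1)
  nb .####: next=#  (t=0,i=4, bit15=1)
  nb .###.: next=#  (t=0,i=13, bit14=1)
  nb .##.#: next=#  (t=3,i=7, bit13=1)
  nb .##..: next=.  (t=1,i=16, bit12=0)
  nb .#.##: next=.  (t=1,i=14, bit11=0)
  nb .#.#.: next=#  (t=2,i=10, bit10=1)
  nb .#..#: next=#  (t=1,i=2, bit9=1)
  nb .#...: next=#  (t=0,i=9, bit8=1)
  nb ..###: next=.  (t=0,i=3, bit7=0)
  nb ..##.: next=#  (t=2,i=17, bit6=1)
  nb ..#.#: next=#  (t=1,i=13, bit5=1)
  nb ..#..: next=.  (t=1,i=1, bit4=0)
  nb ...##: next=.  (t=0,i=2, bit3=0)
  nb ...#.: next=.  (t=1,i=0, bit2=0)
  nb ....#: next=#  (t=0,i=1, bit1=1)
  nb .....: next=.  (t=0,i=0, bit0=0)
  bits 01100111100100111110011101100010 = 1737746274

1737746274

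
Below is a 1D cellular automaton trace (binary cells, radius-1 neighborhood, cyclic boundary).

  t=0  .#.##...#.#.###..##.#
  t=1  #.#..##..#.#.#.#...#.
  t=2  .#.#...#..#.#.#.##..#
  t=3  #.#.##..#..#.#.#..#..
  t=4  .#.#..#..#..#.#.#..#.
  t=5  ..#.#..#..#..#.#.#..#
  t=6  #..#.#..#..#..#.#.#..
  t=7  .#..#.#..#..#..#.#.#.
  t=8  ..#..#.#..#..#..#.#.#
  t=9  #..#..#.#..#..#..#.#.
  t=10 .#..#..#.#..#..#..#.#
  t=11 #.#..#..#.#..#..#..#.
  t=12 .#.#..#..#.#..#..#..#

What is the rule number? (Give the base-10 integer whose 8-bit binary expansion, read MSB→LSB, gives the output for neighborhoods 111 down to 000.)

  [7] ### => #  t=0,i=13
  [6] ##. => .  t=0,i=4
  [5] #.# => #  t=0,i=0
  [4] #.. => #  t=0,i=5
  [3] .## => .  t=0,i=3
  [2] .#. => .  t=0,i=1
  [1] ..# => .  t=0,i=7
  [0] ... => #  t=0,i=6
  bits 10110001 = 177

177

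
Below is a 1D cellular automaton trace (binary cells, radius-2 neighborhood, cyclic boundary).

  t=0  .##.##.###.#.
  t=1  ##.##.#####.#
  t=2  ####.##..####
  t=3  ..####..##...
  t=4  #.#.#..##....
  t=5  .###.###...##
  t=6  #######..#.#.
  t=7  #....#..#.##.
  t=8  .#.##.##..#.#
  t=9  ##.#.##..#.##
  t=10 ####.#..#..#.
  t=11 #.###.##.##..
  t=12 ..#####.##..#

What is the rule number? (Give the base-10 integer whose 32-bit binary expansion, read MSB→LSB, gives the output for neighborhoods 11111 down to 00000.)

  nb #####: next=.  (t=1,i=8, bit31=0)
  nb ####.: next=#  (t=1,i=9, bit30=1)
  nb ###.#: next=#  (t=0,i=9, bit29=1)
  nb ###..: next=.  (t=3,i=5, bit28=0)
  nb ##.##: next=#  (t=0,i=3, bit27=1)
  nb ##.#.: next=#  (t=0,i=10, bit26=1)
  nb ##..#: next=.  (t=2,i=7, bit25=0)
  nb ##...: next=.  (t=3,i=10, bit24=0)
  nb #.###: next=#  (t=0,i=7, bit23=1)
  nb #.##.: next=#  (t=0,i=4, bit22=1)
  nb #.#.#: next=#  (t=4,i=2, bit21=1)
  nb #.#..: next=.  (t=0,i=11, bit20=0)
  nb #..##: next=#  (t=0,i=0, bit19=1)
  nb #..#.: next=#  (t=6,i=8, bit18=1)
  nb #...#: next=#  (t=5,i=9, bit17=1)
  nb #....: next=.  (t=3,i=11, bit16=0)
  nb .####: next=.  (t=1,i=7, bit15=0)
  nb .###.: next=#  (t=0,i=8, bit14=1)
  nb .##.#: next=.  (t=0,i=2, bit13=0)
  nb .##..: next=.  (t=2,i=6, bit12=0)
  nb .#.##: next=.  (t=6,i=12, bit11=0)
  nb .#.#.: next=#  (t=4,i=1, bit10=1)
  nb .#..#: next=#  (t=0,i=12, bit9=1)
  nb .#...: next=#  (t=7,i=1, bit8=1)
  nb ..###: next=#  (t=2,i=9, bit7=1)
  nb ..##.: next=#  (t=0,i=1, bit6=1)
  nb ..#.#: next=.  (t=4,i=0, bit5=0)
  nb ..#..: next=.  (t=7,i=5, bit4=0)
  nb ...##: next=.  (t=3,i=1, bit3=0)
  nb ...#.: next=#  (t=4,i=12, bit2=1)
  nb ....#: next=#  (t=3,i=0, bit1=1)
  nb .....: next=.  (t=3,i=12, bit0=0)
  bits 01101100111011100100011111000110 = 1827555270

1827555270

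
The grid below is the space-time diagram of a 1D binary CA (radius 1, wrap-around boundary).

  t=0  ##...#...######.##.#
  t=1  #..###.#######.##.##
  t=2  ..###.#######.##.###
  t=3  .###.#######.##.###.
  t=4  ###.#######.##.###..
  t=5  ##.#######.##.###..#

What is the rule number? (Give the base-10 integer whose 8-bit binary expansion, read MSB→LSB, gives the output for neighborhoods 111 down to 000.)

175

  [7] ### => #  t=0,i=0
  [6] ##. => .  t=0,i=1
  [5] #.# => #  t=0,i=15
  [4] #.. => .  t=0,i=2
  [3] .## => #  t=0,i=9
  [2] .#. => #  t=0,i=5
  [1] ..# => #  t=0,i=4
  [0] ... => #  t=0,i=3
  bits 10101111 = 175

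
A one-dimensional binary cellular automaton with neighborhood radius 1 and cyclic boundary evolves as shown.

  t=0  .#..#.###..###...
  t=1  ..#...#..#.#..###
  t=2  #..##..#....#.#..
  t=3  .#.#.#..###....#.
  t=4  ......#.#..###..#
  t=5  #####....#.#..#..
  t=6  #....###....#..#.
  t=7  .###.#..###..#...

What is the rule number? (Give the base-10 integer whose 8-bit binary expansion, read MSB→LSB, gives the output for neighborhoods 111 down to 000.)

25

  [7] ### => .  t=0,i=7
  [6] ##. => .  t=0,i=8
  [5] #.# => .  t=0,i=5
  [4] #.. => #  t=0,i=2
  [3] .## => #  t=0,i=6
  [2] .#. => .  t=0,i=1
  [1] ..# => .  t=0,i=0
  [0] ... => #  t=0,i=15
  bits 00011001 = 25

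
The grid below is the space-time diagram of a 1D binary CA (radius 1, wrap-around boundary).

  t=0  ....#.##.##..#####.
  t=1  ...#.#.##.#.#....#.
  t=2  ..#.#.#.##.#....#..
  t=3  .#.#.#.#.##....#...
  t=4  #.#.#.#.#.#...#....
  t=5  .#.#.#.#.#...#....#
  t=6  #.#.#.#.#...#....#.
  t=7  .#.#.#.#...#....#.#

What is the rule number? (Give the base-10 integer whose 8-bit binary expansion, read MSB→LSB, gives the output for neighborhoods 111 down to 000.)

98

  ### -> .   bit 7 = 0  t=0,i=14
  ##. -> #   bit 6 = 1  t=0,i=7
  #.# -> #   bit 5 = 1  t=0,i=5
  #.. -> .   bit 4 = 0  t=0,i=11
  .## -> .   bit 3 = 0  t=0,i=6
  .#. -> .   bit 2 = 0  t=0,i=4
  ..# -> #   bit 1 = 1  t=0,i=3
  ... -> .   bit 0 = 0  t=0,i=0
  bits 01100010 = 98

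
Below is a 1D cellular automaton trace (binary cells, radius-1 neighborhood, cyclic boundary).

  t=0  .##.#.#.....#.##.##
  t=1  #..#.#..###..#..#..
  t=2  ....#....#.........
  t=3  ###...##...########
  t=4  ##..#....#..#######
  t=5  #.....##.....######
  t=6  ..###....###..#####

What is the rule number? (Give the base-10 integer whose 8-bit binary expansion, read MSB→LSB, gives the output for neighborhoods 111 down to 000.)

  nb ###: next=#  (t=1,i=9, bit7=1)
  nb ##.: next=.  (t=0,i=2, bit6=0)
  nb #.#: next=#  (t=0,i=0, bit5=1)
  nb #..: next=.  (t=0,i=7, bit4=0)
  nb .##: next=.  (t=0,i=1, bit3=0)
  nb .#.: next=.  (t=0,i=4, bit2=0)
  nb ..#: next=.  (t=0,i=11, bit1=0)
  nb ...: next=#  (t=0,i=8, bit0=1)
  bits 10100001 = 161

161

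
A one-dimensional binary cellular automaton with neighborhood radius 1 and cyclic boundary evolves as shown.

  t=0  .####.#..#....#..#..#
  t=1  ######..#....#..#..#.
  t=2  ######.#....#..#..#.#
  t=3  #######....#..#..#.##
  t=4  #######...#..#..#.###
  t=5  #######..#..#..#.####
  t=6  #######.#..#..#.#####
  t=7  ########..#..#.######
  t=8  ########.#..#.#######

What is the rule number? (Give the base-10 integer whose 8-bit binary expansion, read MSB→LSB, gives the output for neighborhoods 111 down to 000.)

234

  ### -> #   bit 7 = 1  t=0,i=2
  ##. -> #   bit 6 = 1  t=0,i=4
  #.# -> #   bit 5 = 1  t=0,i=0
  #.. -> .   bit 4 = 0  t=0,i=7
  .## -> #   bit 3 = 1  t=0,i=1
  .#. -> .   bit 2 = 0  t=0,i=6
  ..# -> #   bit 1 = 1  t=0,i=8
  ... -> .   bit 0 = 0  t=0,i=11
  bits 11101010 = 234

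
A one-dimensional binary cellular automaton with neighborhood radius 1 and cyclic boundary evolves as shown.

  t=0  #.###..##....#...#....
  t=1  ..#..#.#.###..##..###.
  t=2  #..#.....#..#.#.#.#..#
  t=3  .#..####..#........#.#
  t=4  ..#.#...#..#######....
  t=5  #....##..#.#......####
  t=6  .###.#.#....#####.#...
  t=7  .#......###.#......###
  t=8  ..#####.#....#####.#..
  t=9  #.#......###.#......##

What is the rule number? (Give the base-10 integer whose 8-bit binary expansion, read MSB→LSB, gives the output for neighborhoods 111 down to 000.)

25

  nb ###: next=.  (t=0,i=3, bit7=0)
  nb ##.: next=.  (t=0,i=4, bit6=0)
  nb #.#: next=.  (t=0,i=1, bit5=0)
  nb #..: next=#  (t=0,i=5, bit4=1)
  nb .##: next=#  (t=0,i=2, bit3=1)
  nb .#.: next=.  (t=0,i=0, bit2=0)
  nb ..#: next=.  (t=0,i=6, bit1=0)
  nb ...: next=#  (t=0,i=10, bit0=1)
  bits 00011001 = 25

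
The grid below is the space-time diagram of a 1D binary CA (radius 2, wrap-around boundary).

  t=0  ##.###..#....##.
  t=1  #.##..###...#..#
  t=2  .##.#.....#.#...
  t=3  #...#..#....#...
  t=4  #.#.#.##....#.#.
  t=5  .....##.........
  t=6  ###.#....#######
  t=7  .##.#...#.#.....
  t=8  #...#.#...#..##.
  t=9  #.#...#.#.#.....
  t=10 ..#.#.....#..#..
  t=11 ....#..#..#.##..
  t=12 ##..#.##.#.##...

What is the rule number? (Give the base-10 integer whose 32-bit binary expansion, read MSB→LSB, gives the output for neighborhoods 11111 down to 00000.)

1792444441

  [31] ##### => .  t=6,i=0
  [30] ####. => #  t=6,i=1
  [29] ###.# => #  t=6,i=2
  [28] ###.. => .  t=0,i=5
  [27] ##.## => #  t=0,i=2
  [26] ##.#. => .  t=2,i=3
  [25] ##..# => #  t=0,i=6
  [24] ##... => .  t=1,i=9
  [23] #.### => #  t=0,i=3
  [22] #.##. => #  t=0,i=0
  [21] #.#.# => .  t=4,i=0
  [20] #.#.. => #  t=2,i=4
  [19] #..## => .  t=1,i=5
  [18] #..#. => #  t=0,i=7
  [17] #...# => #  t=1,i=10
  [16] #.... => .  t=0,i=10
  [15] .#### => #  t=6,i=10
  [14] .###. => .  t=0,i=4
  [13] .##.# => .  t=0,i=1
  [12] .##.. => .  t=1,i=3
  [11] .#.## => #  t=4,i=5
  [10] .#.#. => .  t=2,i=11
  [9] .#..# => .  t=1,i=13
  [8] .#... => .  t=0,i=9
  [7] ..### => .  t=1,i=6
  [6] ..##. => .  t=0,i=13
  [5] ..#.# => .  t=2,i=10
  [4] ..#.. => #  t=0,i=8
  [3] ...## => #  t=0,i=12
  [2] ...#. => .  t=1,i=11
  [1] ....# => .  t=0,i=11
  [0] ..... => #  t=2,i=7
  bits 01101010110101101000100000011001 = 1792444441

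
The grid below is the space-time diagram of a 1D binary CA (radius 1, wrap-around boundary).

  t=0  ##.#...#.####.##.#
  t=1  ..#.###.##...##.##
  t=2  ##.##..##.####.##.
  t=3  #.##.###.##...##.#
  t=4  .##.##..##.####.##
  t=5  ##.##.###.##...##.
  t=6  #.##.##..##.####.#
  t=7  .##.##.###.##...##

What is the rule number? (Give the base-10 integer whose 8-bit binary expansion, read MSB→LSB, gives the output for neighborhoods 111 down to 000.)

  [7] ### => .  t=0,i=0
  [6] ##. => .  t=0,i=1
  [5] #.# => #  t=0,i=2
  [4] #.. => #  t=0,i=4
  [3] .## => #  t=0,i=9
  [2] .#. => .  t=0,i=3
  [1] ..# => #  t=0,i=6
  [0] ... => #  t=0,i=5
  bits 00111011 = 59

59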